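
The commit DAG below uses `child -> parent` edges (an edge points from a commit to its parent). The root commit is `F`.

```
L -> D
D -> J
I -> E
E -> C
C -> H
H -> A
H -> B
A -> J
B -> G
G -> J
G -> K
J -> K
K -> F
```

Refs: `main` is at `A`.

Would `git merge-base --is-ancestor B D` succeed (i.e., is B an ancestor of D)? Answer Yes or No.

Ancestors of D: {D, F, J, K}.
B is not in that set, so it is not an ancestor of D.

No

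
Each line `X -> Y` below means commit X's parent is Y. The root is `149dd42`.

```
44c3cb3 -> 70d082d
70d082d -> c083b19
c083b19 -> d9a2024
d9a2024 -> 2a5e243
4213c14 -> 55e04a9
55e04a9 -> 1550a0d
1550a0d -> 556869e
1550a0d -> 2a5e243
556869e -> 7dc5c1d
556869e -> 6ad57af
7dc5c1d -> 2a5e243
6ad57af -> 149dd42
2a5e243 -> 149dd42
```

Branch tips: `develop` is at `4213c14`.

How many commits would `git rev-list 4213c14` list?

Walking parent pointers from 4213c14: reachable set = {149dd42, 1550a0d, 2a5e243, 4213c14, 556869e, 55e04a9, 6ad57af, 7dc5c1d}.
That is 8 commits.

8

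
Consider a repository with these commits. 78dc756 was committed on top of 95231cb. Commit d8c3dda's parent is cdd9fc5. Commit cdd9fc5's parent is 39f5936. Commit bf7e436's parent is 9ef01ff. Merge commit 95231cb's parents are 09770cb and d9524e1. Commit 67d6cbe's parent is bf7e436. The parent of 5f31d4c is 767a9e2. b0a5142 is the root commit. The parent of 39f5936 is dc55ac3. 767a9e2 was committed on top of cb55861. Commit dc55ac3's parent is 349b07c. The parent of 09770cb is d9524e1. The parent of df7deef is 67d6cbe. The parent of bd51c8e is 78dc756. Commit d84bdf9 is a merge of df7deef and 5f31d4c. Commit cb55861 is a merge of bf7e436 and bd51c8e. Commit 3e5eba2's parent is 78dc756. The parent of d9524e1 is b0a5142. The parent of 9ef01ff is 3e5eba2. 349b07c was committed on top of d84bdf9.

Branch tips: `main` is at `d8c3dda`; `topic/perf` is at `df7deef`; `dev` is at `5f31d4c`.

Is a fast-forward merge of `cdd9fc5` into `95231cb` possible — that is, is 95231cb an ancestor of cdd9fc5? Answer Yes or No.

Yes

A fast-forward from 95231cb to cdd9fc5 is possible iff 95231cb is an ancestor of cdd9fc5.
Ancestors of cdd9fc5: {09770cb, 349b07c, 39f5936, 3e5eba2, 5f31d4c, 67d6cbe, 767a9e2, 78dc756, 95231cb, 9ef01ff, b0a5142, bd51c8e, bf7e436, cb55861, cdd9fc5, d84bdf9, d9524e1, dc55ac3, df7deef}.
95231cb is among them, so fast-forward is possible.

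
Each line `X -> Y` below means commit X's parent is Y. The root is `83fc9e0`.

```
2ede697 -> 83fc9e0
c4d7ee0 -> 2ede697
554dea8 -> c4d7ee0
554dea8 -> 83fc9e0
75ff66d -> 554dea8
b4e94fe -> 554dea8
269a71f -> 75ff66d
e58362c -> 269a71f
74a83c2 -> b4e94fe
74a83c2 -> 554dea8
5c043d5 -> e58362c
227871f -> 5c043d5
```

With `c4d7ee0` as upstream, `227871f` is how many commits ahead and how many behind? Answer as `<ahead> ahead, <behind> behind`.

6 ahead, 0 behind

Reachable from 227871f: {227871f, 269a71f, 2ede697, 554dea8, 5c043d5, 75ff66d, 83fc9e0, c4d7ee0, e58362c}.
Reachable from c4d7ee0: {2ede697, 83fc9e0, c4d7ee0}.
Only in 227871f's history (ahead): {227871f, 269a71f, 554dea8, 5c043d5, 75ff66d, e58362c} — 6.
Only in c4d7ee0's history (behind): {} — 0.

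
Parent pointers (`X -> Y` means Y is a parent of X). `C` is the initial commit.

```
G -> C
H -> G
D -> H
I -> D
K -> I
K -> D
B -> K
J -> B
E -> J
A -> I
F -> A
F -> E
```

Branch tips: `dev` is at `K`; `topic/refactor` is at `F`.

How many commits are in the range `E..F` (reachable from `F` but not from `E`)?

2

Reachable from F: {A, B, C, D, E, F, G, H, I, J, K}.
Reachable from E: {B, C, D, E, G, H, I, J, K}.
In F's history but not E's: {A, F} — 2 commits.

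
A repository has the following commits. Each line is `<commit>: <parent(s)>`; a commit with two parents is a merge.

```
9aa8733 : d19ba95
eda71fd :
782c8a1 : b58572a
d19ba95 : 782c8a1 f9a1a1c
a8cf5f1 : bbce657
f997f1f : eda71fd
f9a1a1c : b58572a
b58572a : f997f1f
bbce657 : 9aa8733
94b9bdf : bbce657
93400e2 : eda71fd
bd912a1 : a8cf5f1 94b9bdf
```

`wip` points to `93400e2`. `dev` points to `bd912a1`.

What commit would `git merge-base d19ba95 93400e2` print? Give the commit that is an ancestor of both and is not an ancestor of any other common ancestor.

eda71fd

Ancestors of d19ba95: {782c8a1, b58572a, d19ba95, eda71fd, f997f1f, f9a1a1c}.
Ancestors of 93400e2: {93400e2, eda71fd}.
Common ancestors: {eda71fd}.
The only common ancestor is eda71fd, so it is the merge base.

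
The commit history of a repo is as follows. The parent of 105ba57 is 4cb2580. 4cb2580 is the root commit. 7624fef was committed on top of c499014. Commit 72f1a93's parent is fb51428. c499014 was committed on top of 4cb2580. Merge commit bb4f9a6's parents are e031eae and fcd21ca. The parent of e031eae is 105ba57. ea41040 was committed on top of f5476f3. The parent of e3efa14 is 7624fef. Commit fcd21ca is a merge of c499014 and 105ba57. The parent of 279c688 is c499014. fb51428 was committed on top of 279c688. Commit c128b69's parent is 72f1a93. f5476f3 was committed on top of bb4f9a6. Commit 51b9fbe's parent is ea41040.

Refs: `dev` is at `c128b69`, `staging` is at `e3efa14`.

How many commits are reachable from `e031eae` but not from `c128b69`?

2

Reachable from e031eae: {105ba57, 4cb2580, e031eae}.
Reachable from c128b69: {279c688, 4cb2580, 72f1a93, c128b69, c499014, fb51428}.
In e031eae's history but not c128b69's: {105ba57, e031eae} — 2 commits.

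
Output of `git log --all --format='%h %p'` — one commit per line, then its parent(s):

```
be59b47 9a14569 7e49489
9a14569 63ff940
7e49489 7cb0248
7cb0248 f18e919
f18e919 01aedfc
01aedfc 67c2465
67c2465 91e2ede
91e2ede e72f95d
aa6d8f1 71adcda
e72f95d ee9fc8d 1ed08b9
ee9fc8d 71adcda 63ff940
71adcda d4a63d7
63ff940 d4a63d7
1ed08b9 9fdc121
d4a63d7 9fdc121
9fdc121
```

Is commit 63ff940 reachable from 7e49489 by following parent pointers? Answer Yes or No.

Yes

Ancestors of 7e49489 (commits reachable by following parents): {01aedfc, 1ed08b9, 63ff940, 67c2465, 71adcda, 7cb0248, 7e49489, 91e2ede, 9fdc121, d4a63d7, e72f95d, ee9fc8d, f18e919}.
63ff940 is in that set, so it is an ancestor of 7e49489.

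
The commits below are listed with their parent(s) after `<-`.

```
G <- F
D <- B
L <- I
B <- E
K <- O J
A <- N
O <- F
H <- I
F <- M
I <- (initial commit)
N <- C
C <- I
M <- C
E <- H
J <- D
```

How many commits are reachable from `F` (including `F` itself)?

4

Walking parent pointers from F: reachable set = {C, F, I, M}.
That is 4 commits.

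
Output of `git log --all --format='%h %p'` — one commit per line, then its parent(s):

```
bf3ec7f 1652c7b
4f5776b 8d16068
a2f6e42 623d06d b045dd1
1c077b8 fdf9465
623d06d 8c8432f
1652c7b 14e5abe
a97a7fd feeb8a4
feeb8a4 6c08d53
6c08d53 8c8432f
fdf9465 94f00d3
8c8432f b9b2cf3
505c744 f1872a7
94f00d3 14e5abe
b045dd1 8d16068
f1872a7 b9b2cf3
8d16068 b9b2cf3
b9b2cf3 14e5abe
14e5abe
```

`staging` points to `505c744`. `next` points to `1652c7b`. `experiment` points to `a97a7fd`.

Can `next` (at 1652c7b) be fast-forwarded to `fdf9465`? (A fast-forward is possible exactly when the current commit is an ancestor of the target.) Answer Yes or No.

A fast-forward from 1652c7b to fdf9465 is possible iff 1652c7b is an ancestor of fdf9465.
Ancestors of fdf9465: {14e5abe, 94f00d3, fdf9465}.
1652c7b is not among them, so fast-forward is not possible.

No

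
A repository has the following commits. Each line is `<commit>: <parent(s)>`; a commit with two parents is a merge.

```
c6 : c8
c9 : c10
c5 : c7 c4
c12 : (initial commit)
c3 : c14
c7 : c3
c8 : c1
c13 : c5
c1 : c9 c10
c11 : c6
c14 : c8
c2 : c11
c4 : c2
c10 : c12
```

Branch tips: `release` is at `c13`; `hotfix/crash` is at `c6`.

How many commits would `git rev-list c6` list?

6

Walking parent pointers from c6: reachable set = {c1, c10, c12, c6, c8, c9}.
That is 6 commits.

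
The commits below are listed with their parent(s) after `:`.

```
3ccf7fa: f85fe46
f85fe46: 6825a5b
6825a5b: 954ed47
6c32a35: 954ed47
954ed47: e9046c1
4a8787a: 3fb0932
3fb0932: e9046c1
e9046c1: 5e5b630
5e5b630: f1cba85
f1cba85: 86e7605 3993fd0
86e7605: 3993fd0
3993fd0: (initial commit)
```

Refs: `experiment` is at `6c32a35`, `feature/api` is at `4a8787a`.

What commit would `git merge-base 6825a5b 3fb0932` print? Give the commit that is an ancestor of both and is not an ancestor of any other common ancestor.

Ancestors of 6825a5b: {3993fd0, 5e5b630, 6825a5b, 86e7605, 954ed47, e9046c1, f1cba85}.
Ancestors of 3fb0932: {3993fd0, 3fb0932, 5e5b630, 86e7605, e9046c1, f1cba85}.
Common ancestors: {3993fd0, 5e5b630, 86e7605, e9046c1, f1cba85}.
Among these, e9046c1 is not an ancestor of any other common ancestor — it is the merge base.

e9046c1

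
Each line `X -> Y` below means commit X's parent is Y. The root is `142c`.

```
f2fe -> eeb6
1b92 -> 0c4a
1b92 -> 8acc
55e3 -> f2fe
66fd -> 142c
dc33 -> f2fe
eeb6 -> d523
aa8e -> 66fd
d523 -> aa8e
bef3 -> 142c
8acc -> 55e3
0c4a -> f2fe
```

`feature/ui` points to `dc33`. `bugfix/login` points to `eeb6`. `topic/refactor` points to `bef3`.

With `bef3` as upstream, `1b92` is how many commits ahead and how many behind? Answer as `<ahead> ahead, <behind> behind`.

Reachable from 1b92: {0c4a, 142c, 1b92, 55e3, 66fd, 8acc, aa8e, d523, eeb6, f2fe}.
Reachable from bef3: {142c, bef3}.
Only in 1b92's history (ahead): {0c4a, 1b92, 55e3, 66fd, 8acc, aa8e, d523, eeb6, f2fe} — 9.
Only in bef3's history (behind): {bef3} — 1.

9 ahead, 1 behind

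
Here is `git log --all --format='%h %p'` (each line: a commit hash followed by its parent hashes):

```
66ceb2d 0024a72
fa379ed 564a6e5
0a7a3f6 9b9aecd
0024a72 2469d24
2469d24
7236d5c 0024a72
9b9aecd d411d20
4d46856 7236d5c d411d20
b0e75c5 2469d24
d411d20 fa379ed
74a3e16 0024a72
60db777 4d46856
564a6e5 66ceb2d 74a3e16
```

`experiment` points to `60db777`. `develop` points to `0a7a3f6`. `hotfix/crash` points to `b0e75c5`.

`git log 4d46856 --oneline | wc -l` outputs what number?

Walking parent pointers from 4d46856: reachable set = {0024a72, 2469d24, 4d46856, 564a6e5, 66ceb2d, 7236d5c, 74a3e16, d411d20, fa379ed}.
That is 9 commits.

9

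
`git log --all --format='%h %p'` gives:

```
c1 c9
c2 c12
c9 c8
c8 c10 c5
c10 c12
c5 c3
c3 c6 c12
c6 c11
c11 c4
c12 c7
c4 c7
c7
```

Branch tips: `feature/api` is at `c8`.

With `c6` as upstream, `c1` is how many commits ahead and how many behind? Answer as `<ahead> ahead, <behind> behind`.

Reachable from c1: {c1, c10, c11, c12, c3, c4, c5, c6, c7, c8, c9}.
Reachable from c6: {c11, c4, c6, c7}.
Only in c1's history (ahead): {c1, c10, c12, c3, c5, c8, c9} — 7.
Only in c6's history (behind): {} — 0.

7 ahead, 0 behind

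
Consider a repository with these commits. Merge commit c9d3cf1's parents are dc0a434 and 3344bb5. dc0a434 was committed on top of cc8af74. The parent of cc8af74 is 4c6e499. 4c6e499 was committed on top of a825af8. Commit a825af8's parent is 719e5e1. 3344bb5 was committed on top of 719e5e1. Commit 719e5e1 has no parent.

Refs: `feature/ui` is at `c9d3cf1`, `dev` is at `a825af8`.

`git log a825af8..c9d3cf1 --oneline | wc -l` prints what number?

5

Reachable from c9d3cf1: {3344bb5, 4c6e499, 719e5e1, a825af8, c9d3cf1, cc8af74, dc0a434}.
Reachable from a825af8: {719e5e1, a825af8}.
In c9d3cf1's history but not a825af8's: {3344bb5, 4c6e499, c9d3cf1, cc8af74, dc0a434} — 5 commits.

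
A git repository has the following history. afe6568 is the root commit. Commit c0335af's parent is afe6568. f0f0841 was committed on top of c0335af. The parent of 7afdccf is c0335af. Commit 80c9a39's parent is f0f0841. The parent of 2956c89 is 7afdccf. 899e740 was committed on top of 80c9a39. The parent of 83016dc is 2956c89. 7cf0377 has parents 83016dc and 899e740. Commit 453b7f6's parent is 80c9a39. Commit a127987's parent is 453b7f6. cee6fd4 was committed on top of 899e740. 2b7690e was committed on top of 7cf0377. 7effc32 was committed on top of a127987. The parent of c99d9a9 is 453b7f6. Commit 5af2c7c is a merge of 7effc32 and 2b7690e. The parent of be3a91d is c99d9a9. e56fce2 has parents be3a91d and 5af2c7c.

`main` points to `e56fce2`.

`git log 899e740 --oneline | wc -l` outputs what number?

Walking parent pointers from 899e740: reachable set = {80c9a39, 899e740, afe6568, c0335af, f0f0841}.
That is 5 commits.

5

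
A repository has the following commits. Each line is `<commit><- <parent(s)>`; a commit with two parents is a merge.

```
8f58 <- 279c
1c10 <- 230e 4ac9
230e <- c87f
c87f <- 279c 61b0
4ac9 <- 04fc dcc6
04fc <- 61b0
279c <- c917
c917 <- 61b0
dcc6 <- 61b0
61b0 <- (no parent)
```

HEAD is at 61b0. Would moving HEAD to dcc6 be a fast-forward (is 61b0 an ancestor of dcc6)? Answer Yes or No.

A fast-forward from 61b0 to dcc6 is possible iff 61b0 is an ancestor of dcc6.
Ancestors of dcc6: {61b0, dcc6}.
61b0 is among them, so fast-forward is possible.

Yes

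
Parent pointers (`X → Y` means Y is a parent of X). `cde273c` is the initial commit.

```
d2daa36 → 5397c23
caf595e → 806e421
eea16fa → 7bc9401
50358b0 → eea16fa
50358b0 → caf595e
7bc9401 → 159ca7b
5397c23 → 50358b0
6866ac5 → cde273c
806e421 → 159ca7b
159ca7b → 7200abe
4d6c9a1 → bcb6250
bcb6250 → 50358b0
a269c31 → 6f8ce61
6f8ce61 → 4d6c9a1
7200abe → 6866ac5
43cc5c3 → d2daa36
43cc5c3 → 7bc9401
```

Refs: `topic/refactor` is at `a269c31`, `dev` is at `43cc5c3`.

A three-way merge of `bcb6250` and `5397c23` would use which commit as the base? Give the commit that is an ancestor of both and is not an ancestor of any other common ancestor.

Ancestors of bcb6250: {159ca7b, 50358b0, 6866ac5, 7200abe, 7bc9401, 806e421, bcb6250, caf595e, cde273c, eea16fa}.
Ancestors of 5397c23: {159ca7b, 50358b0, 5397c23, 6866ac5, 7200abe, 7bc9401, 806e421, caf595e, cde273c, eea16fa}.
Common ancestors: {159ca7b, 50358b0, 6866ac5, 7200abe, 7bc9401, 806e421, caf595e, cde273c, eea16fa}.
Among these, 50358b0 is not an ancestor of any other common ancestor — it is the merge base.

50358b0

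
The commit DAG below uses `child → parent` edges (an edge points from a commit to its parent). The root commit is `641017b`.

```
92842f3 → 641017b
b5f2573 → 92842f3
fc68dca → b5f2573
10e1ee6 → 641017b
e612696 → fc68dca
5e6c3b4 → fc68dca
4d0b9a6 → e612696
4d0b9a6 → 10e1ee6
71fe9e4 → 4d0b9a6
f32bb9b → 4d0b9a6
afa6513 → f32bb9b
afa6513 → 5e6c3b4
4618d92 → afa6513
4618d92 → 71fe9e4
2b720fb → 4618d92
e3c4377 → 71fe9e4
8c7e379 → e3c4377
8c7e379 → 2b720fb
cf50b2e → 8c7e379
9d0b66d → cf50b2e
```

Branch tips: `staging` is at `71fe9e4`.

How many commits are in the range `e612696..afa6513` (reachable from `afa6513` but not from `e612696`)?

Reachable from afa6513: {10e1ee6, 4d0b9a6, 5e6c3b4, 641017b, 92842f3, afa6513, b5f2573, e612696, f32bb9b, fc68dca}.
Reachable from e612696: {641017b, 92842f3, b5f2573, e612696, fc68dca}.
In afa6513's history but not e612696's: {10e1ee6, 4d0b9a6, 5e6c3b4, afa6513, f32bb9b} — 5 commits.

5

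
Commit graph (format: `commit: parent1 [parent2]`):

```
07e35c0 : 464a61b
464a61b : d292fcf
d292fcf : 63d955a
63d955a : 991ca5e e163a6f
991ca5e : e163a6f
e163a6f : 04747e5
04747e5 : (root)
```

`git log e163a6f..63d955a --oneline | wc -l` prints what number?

2

Reachable from 63d955a: {04747e5, 63d955a, 991ca5e, e163a6f}.
Reachable from e163a6f: {04747e5, e163a6f}.
In 63d955a's history but not e163a6f's: {63d955a, 991ca5e} — 2 commits.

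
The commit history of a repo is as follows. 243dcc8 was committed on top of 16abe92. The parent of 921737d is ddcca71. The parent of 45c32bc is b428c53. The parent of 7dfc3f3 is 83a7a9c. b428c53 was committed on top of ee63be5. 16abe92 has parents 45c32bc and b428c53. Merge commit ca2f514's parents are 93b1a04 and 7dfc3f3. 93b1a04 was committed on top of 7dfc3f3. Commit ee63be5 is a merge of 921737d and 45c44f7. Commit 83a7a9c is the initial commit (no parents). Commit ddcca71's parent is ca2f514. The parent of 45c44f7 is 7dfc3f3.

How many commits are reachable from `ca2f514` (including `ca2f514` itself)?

4

Walking parent pointers from ca2f514: reachable set = {7dfc3f3, 83a7a9c, 93b1a04, ca2f514}.
That is 4 commits.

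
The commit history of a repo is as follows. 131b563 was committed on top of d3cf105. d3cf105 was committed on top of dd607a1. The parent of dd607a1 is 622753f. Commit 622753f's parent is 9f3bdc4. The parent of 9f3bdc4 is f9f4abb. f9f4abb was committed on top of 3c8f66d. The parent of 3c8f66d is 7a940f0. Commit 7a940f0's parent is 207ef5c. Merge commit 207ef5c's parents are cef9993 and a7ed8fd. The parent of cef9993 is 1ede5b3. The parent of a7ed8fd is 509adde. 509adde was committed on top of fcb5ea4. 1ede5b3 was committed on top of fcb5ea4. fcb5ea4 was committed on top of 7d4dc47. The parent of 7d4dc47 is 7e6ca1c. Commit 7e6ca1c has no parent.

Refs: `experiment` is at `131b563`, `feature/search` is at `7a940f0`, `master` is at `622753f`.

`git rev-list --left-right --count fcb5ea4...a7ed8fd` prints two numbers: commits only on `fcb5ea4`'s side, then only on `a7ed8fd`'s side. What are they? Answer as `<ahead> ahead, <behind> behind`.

Reachable from fcb5ea4: {7d4dc47, 7e6ca1c, fcb5ea4}.
Reachable from a7ed8fd: {509adde, 7d4dc47, 7e6ca1c, a7ed8fd, fcb5ea4}.
Only in fcb5ea4's history (ahead): {} — 0.
Only in a7ed8fd's history (behind): {509adde, a7ed8fd} — 2.

0 ahead, 2 behind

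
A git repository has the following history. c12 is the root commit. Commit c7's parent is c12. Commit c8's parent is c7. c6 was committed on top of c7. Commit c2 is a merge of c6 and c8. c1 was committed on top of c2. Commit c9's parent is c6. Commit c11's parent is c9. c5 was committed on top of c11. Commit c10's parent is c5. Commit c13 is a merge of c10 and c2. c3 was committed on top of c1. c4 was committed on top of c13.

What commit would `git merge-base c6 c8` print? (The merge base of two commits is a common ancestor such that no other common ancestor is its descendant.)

c7

Ancestors of c6: {c12, c6, c7}.
Ancestors of c8: {c12, c7, c8}.
Common ancestors: {c12, c7}.
Among these, c7 is not an ancestor of any other common ancestor — it is the merge base.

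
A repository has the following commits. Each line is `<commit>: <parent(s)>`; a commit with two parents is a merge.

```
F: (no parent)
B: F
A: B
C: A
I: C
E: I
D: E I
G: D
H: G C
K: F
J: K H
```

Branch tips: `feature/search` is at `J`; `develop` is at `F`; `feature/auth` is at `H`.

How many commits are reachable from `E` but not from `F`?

5

Reachable from E: {A, B, C, E, F, I}.
Reachable from F: {F}.
In E's history but not F's: {A, B, C, E, I} — 5 commits.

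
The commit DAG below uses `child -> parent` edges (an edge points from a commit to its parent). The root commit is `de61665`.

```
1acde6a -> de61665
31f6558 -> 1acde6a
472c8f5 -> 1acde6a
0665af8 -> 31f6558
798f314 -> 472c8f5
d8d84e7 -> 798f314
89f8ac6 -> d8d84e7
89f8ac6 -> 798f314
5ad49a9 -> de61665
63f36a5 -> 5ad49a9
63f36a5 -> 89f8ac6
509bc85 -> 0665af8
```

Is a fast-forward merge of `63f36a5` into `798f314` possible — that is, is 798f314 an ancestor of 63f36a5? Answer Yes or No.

A fast-forward from 798f314 to 63f36a5 is possible iff 798f314 is an ancestor of 63f36a5.
Ancestors of 63f36a5: {1acde6a, 472c8f5, 5ad49a9, 63f36a5, 798f314, 89f8ac6, d8d84e7, de61665}.
798f314 is among them, so fast-forward is possible.

Yes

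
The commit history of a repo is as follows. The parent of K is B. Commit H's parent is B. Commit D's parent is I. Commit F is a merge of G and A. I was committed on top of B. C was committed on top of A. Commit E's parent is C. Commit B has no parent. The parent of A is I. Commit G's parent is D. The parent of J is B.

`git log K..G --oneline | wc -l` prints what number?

Reachable from G: {B, D, G, I}.
Reachable from K: {B, K}.
In G's history but not K's: {D, G, I} — 3 commits.

3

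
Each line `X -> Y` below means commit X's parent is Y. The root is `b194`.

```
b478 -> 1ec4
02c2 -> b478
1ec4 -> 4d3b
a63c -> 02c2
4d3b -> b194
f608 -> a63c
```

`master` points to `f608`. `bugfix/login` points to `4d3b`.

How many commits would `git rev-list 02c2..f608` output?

2

Reachable from f608: {02c2, 1ec4, 4d3b, a63c, b194, b478, f608}.
Reachable from 02c2: {02c2, 1ec4, 4d3b, b194, b478}.
In f608's history but not 02c2's: {a63c, f608} — 2 commits.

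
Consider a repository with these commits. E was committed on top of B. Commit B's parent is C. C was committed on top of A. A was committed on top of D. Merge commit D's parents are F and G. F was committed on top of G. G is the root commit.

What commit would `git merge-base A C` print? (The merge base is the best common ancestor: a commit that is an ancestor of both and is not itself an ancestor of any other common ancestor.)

A

Ancestors of A: {A, D, F, G}.
Ancestors of C: {A, C, D, F, G}.
Common ancestors: {A, D, F, G}.
Among these, A is not an ancestor of any other common ancestor — it is the merge base.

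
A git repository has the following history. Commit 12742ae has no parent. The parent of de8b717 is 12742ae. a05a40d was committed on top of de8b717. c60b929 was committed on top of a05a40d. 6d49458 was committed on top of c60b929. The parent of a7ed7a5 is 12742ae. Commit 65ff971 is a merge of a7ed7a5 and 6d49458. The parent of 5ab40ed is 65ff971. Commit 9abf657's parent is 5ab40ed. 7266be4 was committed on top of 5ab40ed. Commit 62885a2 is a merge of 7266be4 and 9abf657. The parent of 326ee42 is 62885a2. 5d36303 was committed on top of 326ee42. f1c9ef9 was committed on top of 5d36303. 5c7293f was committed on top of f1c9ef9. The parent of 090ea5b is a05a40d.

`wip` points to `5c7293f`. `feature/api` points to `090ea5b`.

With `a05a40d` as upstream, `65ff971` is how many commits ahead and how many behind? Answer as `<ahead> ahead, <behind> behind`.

Reachable from 65ff971: {12742ae, 65ff971, 6d49458, a05a40d, a7ed7a5, c60b929, de8b717}.
Reachable from a05a40d: {12742ae, a05a40d, de8b717}.
Only in 65ff971's history (ahead): {65ff971, 6d49458, a7ed7a5, c60b929} — 4.
Only in a05a40d's history (behind): {} — 0.

4 ahead, 0 behind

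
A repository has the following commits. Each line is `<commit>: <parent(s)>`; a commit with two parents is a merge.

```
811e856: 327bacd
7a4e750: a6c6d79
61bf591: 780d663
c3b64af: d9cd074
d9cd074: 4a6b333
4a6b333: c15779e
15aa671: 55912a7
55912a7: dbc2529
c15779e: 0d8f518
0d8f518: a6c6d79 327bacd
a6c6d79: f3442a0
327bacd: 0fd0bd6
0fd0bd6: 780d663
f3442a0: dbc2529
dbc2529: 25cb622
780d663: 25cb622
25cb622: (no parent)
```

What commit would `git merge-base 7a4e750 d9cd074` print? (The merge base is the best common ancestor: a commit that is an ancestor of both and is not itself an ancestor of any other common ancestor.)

Ancestors of 7a4e750: {25cb622, 7a4e750, a6c6d79, dbc2529, f3442a0}.
Ancestors of d9cd074: {0d8f518, 0fd0bd6, 25cb622, 327bacd, 4a6b333, 780d663, a6c6d79, c15779e, d9cd074, dbc2529, f3442a0}.
Common ancestors: {25cb622, a6c6d79, dbc2529, f3442a0}.
Among these, a6c6d79 is not an ancestor of any other common ancestor — it is the merge base.

a6c6d79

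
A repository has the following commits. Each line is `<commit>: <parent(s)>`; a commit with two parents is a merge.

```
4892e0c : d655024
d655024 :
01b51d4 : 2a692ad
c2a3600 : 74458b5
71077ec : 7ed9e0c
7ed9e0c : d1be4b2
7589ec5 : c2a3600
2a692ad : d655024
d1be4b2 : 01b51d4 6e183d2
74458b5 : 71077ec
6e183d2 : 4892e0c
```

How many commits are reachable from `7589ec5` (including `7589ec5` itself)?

11

Walking parent pointers from 7589ec5: reachable set = {01b51d4, 2a692ad, 4892e0c, 6e183d2, 71077ec, 74458b5, 7589ec5, 7ed9e0c, c2a3600, d1be4b2, d655024}.
That is 11 commits.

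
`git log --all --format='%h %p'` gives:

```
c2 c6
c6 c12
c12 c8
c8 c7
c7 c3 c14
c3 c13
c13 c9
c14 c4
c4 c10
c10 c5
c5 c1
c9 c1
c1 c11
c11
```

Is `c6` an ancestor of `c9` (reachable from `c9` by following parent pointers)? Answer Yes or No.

Ancestors of c9: {c1, c11, c9}.
c6 is not in that set, so it is not an ancestor of c9.

No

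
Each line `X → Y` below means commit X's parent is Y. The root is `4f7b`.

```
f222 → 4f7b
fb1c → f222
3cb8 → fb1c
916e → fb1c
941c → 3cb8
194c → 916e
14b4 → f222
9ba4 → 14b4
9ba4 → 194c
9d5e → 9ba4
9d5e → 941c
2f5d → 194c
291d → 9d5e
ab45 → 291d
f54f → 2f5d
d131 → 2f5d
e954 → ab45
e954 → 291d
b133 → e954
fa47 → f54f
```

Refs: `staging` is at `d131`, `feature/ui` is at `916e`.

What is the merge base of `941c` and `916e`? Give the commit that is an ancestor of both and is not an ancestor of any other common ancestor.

fb1c

Ancestors of 941c: {3cb8, 4f7b, 941c, f222, fb1c}.
Ancestors of 916e: {4f7b, 916e, f222, fb1c}.
Common ancestors: {4f7b, f222, fb1c}.
Among these, fb1c is not an ancestor of any other common ancestor — it is the merge base.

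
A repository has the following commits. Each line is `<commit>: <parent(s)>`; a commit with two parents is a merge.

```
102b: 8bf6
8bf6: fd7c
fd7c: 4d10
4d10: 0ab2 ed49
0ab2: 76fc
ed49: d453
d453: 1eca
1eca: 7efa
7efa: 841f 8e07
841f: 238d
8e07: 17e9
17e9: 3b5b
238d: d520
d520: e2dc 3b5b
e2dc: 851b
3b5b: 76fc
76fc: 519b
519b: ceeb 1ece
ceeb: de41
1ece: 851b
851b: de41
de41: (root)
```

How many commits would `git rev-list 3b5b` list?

Walking parent pointers from 3b5b: reachable set = {1ece, 3b5b, 519b, 76fc, 851b, ceeb, de41}.
That is 7 commits.

7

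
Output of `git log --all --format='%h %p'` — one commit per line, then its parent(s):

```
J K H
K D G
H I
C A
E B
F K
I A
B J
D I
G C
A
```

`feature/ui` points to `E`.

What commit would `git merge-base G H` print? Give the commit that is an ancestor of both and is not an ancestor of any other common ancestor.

A

Ancestors of G: {A, C, G}.
Ancestors of H: {A, H, I}.
Common ancestors: {A}.
The only common ancestor is A, so it is the merge base.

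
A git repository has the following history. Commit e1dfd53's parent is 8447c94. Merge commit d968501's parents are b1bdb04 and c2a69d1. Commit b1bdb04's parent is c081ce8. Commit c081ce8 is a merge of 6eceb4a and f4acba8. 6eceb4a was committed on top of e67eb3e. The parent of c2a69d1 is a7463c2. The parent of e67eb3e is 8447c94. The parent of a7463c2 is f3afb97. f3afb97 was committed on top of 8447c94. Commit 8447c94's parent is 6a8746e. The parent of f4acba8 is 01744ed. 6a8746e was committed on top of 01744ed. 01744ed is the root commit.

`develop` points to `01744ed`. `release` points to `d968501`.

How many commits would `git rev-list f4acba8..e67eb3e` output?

3

Reachable from e67eb3e: {01744ed, 6a8746e, 8447c94, e67eb3e}.
Reachable from f4acba8: {01744ed, f4acba8}.
In e67eb3e's history but not f4acba8's: {6a8746e, 8447c94, e67eb3e} — 3 commits.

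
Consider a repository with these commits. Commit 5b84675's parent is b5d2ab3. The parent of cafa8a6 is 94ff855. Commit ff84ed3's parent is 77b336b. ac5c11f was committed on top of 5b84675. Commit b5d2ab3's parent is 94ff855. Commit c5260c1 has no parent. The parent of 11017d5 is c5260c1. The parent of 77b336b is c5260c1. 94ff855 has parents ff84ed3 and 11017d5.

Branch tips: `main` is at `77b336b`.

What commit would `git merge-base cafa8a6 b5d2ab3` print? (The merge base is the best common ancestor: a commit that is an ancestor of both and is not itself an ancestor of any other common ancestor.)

94ff855

Ancestors of cafa8a6: {11017d5, 77b336b, 94ff855, c5260c1, cafa8a6, ff84ed3}.
Ancestors of b5d2ab3: {11017d5, 77b336b, 94ff855, b5d2ab3, c5260c1, ff84ed3}.
Common ancestors: {11017d5, 77b336b, 94ff855, c5260c1, ff84ed3}.
Among these, 94ff855 is not an ancestor of any other common ancestor — it is the merge base.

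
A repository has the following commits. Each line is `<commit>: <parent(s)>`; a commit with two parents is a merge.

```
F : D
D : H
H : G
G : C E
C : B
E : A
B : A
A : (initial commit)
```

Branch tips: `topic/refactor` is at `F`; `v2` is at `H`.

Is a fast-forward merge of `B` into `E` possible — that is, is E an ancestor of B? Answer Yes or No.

No

A fast-forward from E to B is possible iff E is an ancestor of B.
Ancestors of B: {A, B}.
E is not among them, so fast-forward is not possible.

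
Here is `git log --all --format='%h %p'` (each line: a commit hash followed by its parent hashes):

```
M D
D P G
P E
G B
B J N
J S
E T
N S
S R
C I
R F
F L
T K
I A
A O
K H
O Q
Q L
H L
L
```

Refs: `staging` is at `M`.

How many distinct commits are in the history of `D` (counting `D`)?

14

Walking parent pointers from D: reachable set = {B, D, E, F, G, H, J, K, L, N, P, R, S, T}.
That is 14 commits.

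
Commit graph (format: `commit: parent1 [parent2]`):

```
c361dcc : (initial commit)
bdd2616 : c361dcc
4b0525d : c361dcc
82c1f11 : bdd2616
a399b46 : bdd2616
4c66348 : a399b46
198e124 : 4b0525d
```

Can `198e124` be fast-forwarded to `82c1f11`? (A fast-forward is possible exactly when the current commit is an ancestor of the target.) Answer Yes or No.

No

A fast-forward from 198e124 to 82c1f11 is possible iff 198e124 is an ancestor of 82c1f11.
Ancestors of 82c1f11: {82c1f11, bdd2616, c361dcc}.
198e124 is not among them, so fast-forward is not possible.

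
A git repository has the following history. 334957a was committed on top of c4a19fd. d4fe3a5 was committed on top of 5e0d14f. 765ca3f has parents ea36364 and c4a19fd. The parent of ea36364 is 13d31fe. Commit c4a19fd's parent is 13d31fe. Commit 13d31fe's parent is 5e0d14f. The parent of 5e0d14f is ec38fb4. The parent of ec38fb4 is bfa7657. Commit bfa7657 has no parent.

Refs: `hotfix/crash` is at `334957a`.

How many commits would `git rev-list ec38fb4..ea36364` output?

3

Reachable from ea36364: {13d31fe, 5e0d14f, bfa7657, ea36364, ec38fb4}.
Reachable from ec38fb4: {bfa7657, ec38fb4}.
In ea36364's history but not ec38fb4's: {13d31fe, 5e0d14f, ea36364} — 3 commits.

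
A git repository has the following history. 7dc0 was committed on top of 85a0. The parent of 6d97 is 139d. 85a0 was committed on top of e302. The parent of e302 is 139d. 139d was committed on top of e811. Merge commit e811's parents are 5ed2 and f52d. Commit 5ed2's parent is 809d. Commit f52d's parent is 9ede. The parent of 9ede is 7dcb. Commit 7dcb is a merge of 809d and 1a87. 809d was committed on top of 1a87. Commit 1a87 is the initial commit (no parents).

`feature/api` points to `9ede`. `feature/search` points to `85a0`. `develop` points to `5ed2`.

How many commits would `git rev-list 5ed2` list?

Walking parent pointers from 5ed2: reachable set = {1a87, 5ed2, 809d}.
That is 3 commits.

3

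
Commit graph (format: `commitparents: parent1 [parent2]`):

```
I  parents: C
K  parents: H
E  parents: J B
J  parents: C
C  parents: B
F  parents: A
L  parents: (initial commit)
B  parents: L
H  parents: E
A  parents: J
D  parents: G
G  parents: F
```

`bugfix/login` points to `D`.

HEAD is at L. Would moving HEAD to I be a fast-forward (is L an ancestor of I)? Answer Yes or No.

Yes

A fast-forward from L to I is possible iff L is an ancestor of I.
Ancestors of I: {B, C, I, L}.
L is among them, so fast-forward is possible.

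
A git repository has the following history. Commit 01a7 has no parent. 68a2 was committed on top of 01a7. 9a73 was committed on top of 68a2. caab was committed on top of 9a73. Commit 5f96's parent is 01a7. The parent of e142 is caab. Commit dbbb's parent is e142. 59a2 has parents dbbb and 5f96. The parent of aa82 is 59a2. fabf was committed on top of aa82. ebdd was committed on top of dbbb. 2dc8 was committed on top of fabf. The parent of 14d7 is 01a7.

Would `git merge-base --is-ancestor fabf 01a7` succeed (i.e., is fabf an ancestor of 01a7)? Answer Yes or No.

Ancestors of 01a7: {01a7}.
fabf is not in that set, so it is not an ancestor of 01a7.

No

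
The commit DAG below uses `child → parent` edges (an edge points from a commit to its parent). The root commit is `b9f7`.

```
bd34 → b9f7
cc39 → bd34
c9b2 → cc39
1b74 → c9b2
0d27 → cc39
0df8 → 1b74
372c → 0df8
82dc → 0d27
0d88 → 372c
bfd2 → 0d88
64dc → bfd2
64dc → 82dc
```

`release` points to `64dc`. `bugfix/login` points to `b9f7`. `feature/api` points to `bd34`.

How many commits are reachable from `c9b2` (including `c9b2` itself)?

Walking parent pointers from c9b2: reachable set = {b9f7, bd34, c9b2, cc39}.
That is 4 commits.

4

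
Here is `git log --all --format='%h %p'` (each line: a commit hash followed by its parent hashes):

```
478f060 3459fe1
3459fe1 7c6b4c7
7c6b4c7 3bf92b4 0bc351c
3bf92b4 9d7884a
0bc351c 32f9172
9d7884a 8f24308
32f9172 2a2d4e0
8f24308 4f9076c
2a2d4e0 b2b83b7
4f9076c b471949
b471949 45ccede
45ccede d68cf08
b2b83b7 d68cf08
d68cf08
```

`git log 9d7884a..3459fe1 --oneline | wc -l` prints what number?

Reachable from 3459fe1: {0bc351c, 2a2d4e0, 32f9172, 3459fe1, 3bf92b4, 45ccede, 4f9076c, 7c6b4c7, 8f24308, 9d7884a, b2b83b7, b471949, d68cf08}.
Reachable from 9d7884a: {45ccede, 4f9076c, 8f24308, 9d7884a, b471949, d68cf08}.
In 3459fe1's history but not 9d7884a's: {0bc351c, 2a2d4e0, 32f9172, 3459fe1, 3bf92b4, 7c6b4c7, b2b83b7} — 7 commits.

7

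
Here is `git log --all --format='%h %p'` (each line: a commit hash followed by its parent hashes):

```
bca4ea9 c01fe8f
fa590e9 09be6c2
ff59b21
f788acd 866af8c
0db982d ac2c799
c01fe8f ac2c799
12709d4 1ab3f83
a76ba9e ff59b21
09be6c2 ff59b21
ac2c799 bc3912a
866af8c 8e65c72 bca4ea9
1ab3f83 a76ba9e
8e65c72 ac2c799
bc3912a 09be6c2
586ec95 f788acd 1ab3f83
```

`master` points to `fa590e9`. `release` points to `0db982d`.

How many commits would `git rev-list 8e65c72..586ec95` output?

7

Reachable from 586ec95: {09be6c2, 1ab3f83, 586ec95, 866af8c, 8e65c72, a76ba9e, ac2c799, bc3912a, bca4ea9, c01fe8f, f788acd, ff59b21}.
Reachable from 8e65c72: {09be6c2, 8e65c72, ac2c799, bc3912a, ff59b21}.
In 586ec95's history but not 8e65c72's: {1ab3f83, 586ec95, 866af8c, a76ba9e, bca4ea9, c01fe8f, f788acd} — 7 commits.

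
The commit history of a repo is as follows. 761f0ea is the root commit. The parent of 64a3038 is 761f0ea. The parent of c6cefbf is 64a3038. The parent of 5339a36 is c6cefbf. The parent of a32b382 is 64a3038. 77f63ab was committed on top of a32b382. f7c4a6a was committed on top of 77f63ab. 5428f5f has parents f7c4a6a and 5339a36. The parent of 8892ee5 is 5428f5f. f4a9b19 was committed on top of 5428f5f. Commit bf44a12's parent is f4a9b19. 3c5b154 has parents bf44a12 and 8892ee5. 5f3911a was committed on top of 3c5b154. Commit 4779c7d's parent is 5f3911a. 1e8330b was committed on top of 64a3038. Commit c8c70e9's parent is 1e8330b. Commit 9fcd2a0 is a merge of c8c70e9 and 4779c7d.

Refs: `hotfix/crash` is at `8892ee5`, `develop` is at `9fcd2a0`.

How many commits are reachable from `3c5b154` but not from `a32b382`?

Reachable from 3c5b154: {3c5b154, 5339a36, 5428f5f, 64a3038, 761f0ea, 77f63ab, 8892ee5, a32b382, bf44a12, c6cefbf, f4a9b19, f7c4a6a}.
Reachable from a32b382: {64a3038, 761f0ea, a32b382}.
In 3c5b154's history but not a32b382's: {3c5b154, 5339a36, 5428f5f, 77f63ab, 8892ee5, bf44a12, c6cefbf, f4a9b19, f7c4a6a} — 9 commits.

9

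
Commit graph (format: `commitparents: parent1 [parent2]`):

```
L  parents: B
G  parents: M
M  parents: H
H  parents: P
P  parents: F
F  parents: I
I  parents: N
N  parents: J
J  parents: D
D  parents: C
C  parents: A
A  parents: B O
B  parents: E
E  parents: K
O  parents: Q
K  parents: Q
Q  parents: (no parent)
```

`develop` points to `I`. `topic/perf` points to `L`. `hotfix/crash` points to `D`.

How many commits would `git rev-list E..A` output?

3

Reachable from A: {A, B, E, K, O, Q}.
Reachable from E: {E, K, Q}.
In A's history but not E's: {A, B, O} — 3 commits.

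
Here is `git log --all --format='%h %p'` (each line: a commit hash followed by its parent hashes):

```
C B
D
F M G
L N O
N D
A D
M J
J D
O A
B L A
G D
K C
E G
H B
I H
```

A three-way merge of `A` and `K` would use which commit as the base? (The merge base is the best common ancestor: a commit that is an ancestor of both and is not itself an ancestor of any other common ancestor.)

A

Ancestors of A: {A, D}.
Ancestors of K: {A, B, C, D, K, L, N, O}.
Common ancestors: {A, D}.
Among these, A is not an ancestor of any other common ancestor — it is the merge base.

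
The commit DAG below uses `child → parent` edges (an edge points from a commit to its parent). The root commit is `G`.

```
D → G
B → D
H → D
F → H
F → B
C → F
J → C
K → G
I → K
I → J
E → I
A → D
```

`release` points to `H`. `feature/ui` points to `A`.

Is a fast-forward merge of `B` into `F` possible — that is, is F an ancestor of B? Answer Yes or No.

No

A fast-forward from F to B is possible iff F is an ancestor of B.
Ancestors of B: {B, D, G}.
F is not among them, so fast-forward is not possible.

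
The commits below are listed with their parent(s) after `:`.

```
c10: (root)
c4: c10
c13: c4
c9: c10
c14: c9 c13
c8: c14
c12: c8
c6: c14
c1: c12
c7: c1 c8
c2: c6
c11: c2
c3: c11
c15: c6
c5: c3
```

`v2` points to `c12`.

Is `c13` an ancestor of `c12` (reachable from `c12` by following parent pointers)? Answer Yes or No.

Yes

Ancestors of c12 (commits reachable by following parents): {c10, c12, c13, c14, c4, c8, c9}.
c13 is in that set, so it is an ancestor of c12.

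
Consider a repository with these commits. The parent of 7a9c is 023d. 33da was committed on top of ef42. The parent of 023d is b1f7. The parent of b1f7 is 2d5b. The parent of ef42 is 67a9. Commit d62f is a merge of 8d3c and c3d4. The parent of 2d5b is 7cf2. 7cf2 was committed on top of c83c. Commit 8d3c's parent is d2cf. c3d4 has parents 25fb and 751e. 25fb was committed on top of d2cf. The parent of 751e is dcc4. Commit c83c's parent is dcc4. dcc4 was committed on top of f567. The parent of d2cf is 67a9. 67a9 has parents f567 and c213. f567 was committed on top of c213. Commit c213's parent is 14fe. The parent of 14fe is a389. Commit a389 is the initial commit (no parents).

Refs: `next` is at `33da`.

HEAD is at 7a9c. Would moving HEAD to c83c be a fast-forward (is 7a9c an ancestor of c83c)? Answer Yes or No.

No

A fast-forward from 7a9c to c83c is possible iff 7a9c is an ancestor of c83c.
Ancestors of c83c: {14fe, a389, c213, c83c, dcc4, f567}.
7a9c is not among them, so fast-forward is not possible.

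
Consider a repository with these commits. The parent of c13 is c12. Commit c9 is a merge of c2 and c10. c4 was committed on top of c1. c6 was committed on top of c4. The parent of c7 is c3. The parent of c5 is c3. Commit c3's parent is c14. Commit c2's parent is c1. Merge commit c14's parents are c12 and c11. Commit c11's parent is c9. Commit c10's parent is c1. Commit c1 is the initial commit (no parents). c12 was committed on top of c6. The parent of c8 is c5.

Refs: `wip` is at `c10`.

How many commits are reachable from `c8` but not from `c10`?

10

Reachable from c8: {c1, c10, c11, c12, c14, c2, c3, c4, c5, c6, c8, c9}.
Reachable from c10: {c1, c10}.
In c8's history but not c10's: {c11, c12, c14, c2, c3, c4, c5, c6, c8, c9} — 10 commits.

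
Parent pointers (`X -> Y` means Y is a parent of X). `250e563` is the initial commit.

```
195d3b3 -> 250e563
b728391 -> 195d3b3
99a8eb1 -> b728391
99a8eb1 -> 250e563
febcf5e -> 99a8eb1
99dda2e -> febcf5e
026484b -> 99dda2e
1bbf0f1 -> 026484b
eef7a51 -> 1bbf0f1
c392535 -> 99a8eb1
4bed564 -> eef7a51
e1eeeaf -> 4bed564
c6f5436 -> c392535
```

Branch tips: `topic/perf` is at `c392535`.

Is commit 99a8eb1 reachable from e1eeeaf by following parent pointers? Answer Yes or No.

Yes

Ancestors of e1eeeaf (commits reachable by following parents): {026484b, 195d3b3, 1bbf0f1, 250e563, 4bed564, 99a8eb1, 99dda2e, b728391, e1eeeaf, eef7a51, febcf5e}.
99a8eb1 is in that set, so it is an ancestor of e1eeeaf.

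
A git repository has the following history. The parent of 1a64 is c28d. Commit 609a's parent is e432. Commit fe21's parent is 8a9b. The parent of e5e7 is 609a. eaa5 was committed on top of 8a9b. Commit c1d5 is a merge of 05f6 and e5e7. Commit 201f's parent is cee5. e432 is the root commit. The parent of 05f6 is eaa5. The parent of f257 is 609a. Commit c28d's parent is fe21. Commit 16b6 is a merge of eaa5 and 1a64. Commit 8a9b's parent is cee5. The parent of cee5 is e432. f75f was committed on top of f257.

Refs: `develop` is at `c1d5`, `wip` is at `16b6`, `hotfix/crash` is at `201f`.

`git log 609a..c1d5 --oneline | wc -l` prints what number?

6

Reachable from c1d5: {05f6, 609a, 8a9b, c1d5, cee5, e432, e5e7, eaa5}.
Reachable from 609a: {609a, e432}.
In c1d5's history but not 609a's: {05f6, 8a9b, c1d5, cee5, e5e7, eaa5} — 6 commits.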